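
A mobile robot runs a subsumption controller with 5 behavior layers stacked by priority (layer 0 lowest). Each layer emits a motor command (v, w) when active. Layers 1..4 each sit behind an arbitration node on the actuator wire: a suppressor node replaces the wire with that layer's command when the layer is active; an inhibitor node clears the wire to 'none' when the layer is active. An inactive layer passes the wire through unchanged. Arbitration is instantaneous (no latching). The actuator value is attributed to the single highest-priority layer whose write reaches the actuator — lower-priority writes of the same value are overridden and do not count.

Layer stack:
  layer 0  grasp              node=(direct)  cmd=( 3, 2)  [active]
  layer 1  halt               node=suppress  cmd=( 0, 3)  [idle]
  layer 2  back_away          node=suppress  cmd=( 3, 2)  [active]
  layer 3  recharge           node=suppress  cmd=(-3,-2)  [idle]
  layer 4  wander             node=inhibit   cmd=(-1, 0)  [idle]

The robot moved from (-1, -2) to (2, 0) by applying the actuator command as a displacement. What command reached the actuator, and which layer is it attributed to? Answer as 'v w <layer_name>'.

3 2 back_away

displacement = (2, 0) − (-1, -2) = (3, 2)
L0 grasp: active, feeds wire = (3, 2)
L1 halt: idle → wire stays (3, 2)
L2 back_away: active, suppressor → wire = (3, 2)
L3 recharge: idle → wire stays (3, 2)
L4 wander: idle → wire stays (3, 2)
actuator = (3, 2) — from layer 2 (back_away)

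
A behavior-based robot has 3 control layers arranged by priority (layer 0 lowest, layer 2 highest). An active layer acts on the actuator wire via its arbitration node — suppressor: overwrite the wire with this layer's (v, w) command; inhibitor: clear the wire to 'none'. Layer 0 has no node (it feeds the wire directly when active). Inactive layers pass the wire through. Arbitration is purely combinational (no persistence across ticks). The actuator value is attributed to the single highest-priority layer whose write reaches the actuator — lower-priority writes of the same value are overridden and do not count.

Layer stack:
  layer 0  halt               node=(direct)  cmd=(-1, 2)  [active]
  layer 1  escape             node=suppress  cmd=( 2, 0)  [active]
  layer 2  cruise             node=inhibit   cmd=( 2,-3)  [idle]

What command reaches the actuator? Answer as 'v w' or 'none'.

2 0

layer 0 (halt) active — direct: (-1, 2)
layer 1 (escape) active — suppresses: (2, 0)
layer 2 (cruise) idle — unchanged: (2, 0)
→ actuator (2, 0)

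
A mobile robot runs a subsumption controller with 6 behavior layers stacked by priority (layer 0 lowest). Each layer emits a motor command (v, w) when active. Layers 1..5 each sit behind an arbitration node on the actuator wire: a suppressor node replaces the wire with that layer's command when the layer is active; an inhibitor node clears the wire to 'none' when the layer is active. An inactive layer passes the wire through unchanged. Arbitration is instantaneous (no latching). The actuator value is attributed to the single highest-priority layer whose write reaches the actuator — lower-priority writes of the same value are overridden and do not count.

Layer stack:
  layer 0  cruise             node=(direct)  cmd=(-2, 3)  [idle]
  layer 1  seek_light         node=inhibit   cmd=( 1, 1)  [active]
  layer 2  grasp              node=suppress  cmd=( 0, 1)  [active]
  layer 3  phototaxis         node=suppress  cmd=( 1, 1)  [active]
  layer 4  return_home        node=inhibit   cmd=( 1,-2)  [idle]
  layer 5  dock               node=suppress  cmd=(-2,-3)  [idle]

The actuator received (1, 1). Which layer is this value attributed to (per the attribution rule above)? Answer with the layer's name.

phototaxis

L0 cruise: idle → wire = none
L1 seek_light: active, inhibitor → wire = none
L2 grasp: active, suppressor → wire = (0, 1)
L3 phototaxis: active, suppressor → wire = (1, 1)
L4 return_home: idle → wire stays (1, 1)
L5 dock: idle → wire stays (1, 1)
actuator = (1, 1)
last writer: layer 3 = phototaxis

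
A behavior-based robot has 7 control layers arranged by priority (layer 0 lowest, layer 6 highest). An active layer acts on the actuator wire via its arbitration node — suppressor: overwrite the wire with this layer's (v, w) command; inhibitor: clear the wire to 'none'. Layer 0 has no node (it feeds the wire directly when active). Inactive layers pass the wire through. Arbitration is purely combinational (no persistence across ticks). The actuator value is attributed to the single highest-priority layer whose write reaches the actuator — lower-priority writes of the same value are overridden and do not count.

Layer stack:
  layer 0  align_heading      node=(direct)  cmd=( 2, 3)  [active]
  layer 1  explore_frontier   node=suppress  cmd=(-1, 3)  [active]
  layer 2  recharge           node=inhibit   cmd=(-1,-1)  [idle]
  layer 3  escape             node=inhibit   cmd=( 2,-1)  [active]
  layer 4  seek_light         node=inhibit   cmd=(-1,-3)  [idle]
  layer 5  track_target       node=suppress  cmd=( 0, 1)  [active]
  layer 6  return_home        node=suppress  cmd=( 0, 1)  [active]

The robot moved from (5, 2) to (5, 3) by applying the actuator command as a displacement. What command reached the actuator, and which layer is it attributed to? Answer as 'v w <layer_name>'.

displacement = (5, 3) − (5, 2) = (0, 1)
L0 align_heading: active, feeds wire = (2, 3)
L1 explore_frontier: active, suppressor → wire = (-1, 3)
L2 recharge: idle → wire stays (-1, 3)
L3 escape: active, inhibitor → wire = none
L4 seek_light: idle → wire stays none
L5 track_target: active, suppressor → wire = (0, 1)
L6 return_home: active, suppressor → wire = (0, 1)
actuator = (0, 1) — from layer 6 (return_home)

0 1 return_home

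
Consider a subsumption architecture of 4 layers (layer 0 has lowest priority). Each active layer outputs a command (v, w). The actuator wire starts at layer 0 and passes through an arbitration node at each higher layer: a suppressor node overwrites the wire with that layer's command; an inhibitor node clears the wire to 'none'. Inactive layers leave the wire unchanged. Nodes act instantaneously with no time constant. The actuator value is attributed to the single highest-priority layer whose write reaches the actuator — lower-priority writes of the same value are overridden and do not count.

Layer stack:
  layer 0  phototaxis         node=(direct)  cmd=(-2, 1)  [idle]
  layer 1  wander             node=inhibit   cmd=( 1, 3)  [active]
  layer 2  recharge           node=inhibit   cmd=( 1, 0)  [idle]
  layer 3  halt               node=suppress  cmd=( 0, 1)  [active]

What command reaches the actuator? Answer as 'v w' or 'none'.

[0] phototaxis off; wire := none
[1] wander on (inhibit); wire := none
[2] recharge off; pass none
[3] halt on (suppress); wire := (0, 1)
output (0, 1)

0 1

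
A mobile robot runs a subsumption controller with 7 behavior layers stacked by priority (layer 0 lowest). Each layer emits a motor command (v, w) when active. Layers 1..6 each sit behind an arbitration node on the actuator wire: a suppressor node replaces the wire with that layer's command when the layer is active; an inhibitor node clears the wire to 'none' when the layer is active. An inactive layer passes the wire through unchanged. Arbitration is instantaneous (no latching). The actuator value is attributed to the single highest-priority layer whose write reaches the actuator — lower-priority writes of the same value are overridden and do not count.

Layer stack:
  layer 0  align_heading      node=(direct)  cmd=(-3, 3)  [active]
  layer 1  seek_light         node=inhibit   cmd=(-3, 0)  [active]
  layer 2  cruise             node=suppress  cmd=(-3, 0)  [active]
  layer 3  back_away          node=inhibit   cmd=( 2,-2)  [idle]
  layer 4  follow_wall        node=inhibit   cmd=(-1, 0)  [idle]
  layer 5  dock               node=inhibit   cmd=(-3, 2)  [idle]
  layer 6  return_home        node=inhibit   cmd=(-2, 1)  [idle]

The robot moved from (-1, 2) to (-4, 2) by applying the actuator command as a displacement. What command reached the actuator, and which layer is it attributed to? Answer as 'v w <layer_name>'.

displacement = (-4, 2) − (-1, 2) = (-3, 0)
L0 align_heading: active, feeds wire = (-3, 3)
L1 seek_light: active, inhibitor → wire = none
L2 cruise: active, suppressor → wire = (-3, 0)
L3 back_away: idle → wire stays (-3, 0)
L4 follow_wall: idle → wire stays (-3, 0)
L5 dock: idle → wire stays (-3, 0)
L6 return_home: idle → wire stays (-3, 0)
actuator = (-3, 0) — from layer 2 (cruise)

-3 0 cruise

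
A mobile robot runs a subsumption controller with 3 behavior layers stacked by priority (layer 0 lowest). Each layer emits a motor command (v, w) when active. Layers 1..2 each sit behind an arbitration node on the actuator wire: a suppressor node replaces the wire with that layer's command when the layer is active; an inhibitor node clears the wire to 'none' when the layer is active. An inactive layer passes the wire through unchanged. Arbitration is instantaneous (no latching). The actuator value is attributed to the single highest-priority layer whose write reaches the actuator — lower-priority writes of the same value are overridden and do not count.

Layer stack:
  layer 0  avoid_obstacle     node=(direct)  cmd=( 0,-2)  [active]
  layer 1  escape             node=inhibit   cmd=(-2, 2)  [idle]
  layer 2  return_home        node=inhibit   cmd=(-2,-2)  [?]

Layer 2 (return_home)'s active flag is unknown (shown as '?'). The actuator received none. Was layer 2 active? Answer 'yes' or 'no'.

If layer 2 is active=yes:
  actuator would be none
If layer 2 is active=no:
  actuator would be (0, -2)
Observed none, so layer 2 was active.

yes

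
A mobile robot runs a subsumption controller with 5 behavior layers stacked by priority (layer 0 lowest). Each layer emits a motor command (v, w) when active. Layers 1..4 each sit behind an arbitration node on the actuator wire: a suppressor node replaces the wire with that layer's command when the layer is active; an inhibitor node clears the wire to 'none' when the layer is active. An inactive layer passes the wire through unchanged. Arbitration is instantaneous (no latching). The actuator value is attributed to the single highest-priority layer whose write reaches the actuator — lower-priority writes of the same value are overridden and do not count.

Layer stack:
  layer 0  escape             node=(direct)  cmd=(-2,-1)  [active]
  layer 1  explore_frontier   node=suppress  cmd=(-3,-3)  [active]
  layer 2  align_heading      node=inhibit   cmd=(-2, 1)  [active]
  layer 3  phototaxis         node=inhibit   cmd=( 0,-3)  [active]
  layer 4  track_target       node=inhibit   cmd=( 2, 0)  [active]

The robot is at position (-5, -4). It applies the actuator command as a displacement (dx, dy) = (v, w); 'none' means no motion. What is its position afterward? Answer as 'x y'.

layer 0 (escape) active — direct: (-2, -1)
layer 1 (explore_frontier) active — suppresses: (-3, -3)
layer 2 (align_heading) active — inhibits: none
layer 3 (phototaxis) active — inhibits: none
layer 4 (track_target) active — inhibits: none
→ actuator none
position: (-5, -4) + none = (-5, -4)

-5 -4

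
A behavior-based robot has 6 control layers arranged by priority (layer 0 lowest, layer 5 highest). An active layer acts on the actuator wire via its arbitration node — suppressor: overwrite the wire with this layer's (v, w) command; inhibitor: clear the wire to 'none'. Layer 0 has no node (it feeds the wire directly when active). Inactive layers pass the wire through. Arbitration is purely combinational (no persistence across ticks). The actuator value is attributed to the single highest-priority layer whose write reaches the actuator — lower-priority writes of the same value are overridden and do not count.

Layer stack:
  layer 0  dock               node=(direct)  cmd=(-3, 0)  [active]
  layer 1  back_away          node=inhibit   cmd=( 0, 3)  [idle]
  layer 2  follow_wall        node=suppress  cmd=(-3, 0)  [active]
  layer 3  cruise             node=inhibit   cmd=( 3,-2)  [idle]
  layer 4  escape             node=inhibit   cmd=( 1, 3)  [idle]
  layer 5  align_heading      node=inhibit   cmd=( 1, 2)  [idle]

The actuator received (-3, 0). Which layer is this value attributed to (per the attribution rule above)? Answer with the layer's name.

follow_wall

layer 0 (dock) active — direct: (-3, 0)
layer 1 (back_away) idle — unchanged: (-3, 0)
layer 2 (follow_wall) active — suppresses: (-3, 0)
layer 3 (cruise) idle — unchanged: (-3, 0)
layer 4 (escape) idle — unchanged: (-3, 0)
layer 5 (align_heading) idle — unchanged: (-3, 0)
→ actuator (-3, 0)
last writer: layer 2 = follow_wall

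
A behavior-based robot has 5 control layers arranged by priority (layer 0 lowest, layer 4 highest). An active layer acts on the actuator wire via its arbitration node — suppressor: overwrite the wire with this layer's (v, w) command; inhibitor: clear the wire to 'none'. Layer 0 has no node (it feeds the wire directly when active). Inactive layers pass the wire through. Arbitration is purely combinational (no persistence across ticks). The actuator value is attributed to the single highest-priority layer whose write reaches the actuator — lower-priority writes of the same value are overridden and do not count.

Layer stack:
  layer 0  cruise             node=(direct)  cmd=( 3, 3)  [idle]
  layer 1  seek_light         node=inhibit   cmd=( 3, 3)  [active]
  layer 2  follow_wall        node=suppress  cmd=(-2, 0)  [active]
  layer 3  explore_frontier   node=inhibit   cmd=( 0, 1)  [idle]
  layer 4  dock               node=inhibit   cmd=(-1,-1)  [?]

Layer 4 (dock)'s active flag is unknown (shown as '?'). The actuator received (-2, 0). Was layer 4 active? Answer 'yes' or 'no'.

If layer 4 is active=yes:
  actuator would be none
If layer 4 is active=no:
  actuator would be (-2, 0)
Observed (-2, 0), so layer 4 was idle.

no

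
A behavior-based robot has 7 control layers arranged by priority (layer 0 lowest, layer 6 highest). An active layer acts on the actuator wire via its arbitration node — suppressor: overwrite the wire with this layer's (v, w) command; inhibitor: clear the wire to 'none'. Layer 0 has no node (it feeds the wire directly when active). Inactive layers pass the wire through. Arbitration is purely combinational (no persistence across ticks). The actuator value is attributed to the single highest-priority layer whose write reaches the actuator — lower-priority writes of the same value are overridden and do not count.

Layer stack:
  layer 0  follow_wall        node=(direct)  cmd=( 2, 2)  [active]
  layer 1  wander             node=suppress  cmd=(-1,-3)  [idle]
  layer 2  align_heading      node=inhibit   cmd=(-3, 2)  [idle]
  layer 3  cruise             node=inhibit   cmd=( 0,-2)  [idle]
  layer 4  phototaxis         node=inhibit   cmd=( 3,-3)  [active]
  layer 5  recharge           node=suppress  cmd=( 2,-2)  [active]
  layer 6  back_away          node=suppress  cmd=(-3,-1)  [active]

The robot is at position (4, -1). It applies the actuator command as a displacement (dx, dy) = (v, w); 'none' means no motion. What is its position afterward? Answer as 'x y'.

1 -2

layer 0 (follow_wall) active — direct: (2, 2)
layer 1 (wander) idle — unchanged: (2, 2)
layer 2 (align_heading) idle — unchanged: (2, 2)
layer 3 (cruise) idle — unchanged: (2, 2)
layer 4 (phototaxis) active — inhibits: none
layer 5 (recharge) active — suppresses: (2, -2)
layer 6 (back_away) active — suppresses: (-3, -1)
→ actuator (-3, -1)
position: (4, -1) + (-3, -1) = (1, -2)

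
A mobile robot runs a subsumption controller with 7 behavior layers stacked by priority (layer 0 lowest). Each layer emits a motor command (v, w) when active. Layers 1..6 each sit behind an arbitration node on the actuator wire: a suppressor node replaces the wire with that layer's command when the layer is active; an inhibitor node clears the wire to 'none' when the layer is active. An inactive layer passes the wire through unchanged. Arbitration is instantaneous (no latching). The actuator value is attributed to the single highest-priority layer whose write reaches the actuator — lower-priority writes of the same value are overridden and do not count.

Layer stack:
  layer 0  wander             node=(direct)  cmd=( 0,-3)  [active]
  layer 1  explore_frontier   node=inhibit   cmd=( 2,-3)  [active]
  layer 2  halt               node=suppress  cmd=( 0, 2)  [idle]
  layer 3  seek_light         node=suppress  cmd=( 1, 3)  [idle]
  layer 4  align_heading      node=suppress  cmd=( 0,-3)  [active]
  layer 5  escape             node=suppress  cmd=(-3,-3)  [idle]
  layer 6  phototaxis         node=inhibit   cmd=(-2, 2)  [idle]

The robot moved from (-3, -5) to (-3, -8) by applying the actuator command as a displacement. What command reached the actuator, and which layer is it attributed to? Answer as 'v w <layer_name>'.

displacement = (-3, -8) − (-3, -5) = (0, -3)
L0 wander: active, feeds wire = (0, -3)
L1 explore_frontier: active, inhibitor → wire = none
L2 halt: idle → wire stays none
L3 seek_light: idle → wire stays none
L4 align_heading: active, suppressor → wire = (0, -3)
L5 escape: idle → wire stays (0, -3)
L6 phototaxis: idle → wire stays (0, -3)
actuator = (0, -3) — from layer 4 (align_heading)

0 -3 align_heading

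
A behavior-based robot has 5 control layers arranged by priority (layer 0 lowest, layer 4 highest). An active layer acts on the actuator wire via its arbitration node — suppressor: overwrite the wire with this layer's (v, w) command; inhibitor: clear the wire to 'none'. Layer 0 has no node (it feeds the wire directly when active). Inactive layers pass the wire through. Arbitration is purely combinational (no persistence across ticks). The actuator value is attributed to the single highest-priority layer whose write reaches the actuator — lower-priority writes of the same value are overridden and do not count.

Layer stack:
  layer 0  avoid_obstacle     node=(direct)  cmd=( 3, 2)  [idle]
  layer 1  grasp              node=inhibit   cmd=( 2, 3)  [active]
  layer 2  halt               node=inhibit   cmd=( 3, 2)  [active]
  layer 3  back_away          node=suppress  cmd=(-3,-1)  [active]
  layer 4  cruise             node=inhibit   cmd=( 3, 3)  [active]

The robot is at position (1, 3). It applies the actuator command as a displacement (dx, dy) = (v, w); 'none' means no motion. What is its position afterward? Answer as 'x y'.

1 3

layer 0 (avoid_obstacle) idle — none
layer 1 (grasp) active — inhibits: none
layer 2 (halt) active — inhibits: none
layer 3 (back_away) active — suppresses: (-3, -1)
layer 4 (cruise) active — inhibits: none
→ actuator none
position: (1, 3) + none = (1, 3)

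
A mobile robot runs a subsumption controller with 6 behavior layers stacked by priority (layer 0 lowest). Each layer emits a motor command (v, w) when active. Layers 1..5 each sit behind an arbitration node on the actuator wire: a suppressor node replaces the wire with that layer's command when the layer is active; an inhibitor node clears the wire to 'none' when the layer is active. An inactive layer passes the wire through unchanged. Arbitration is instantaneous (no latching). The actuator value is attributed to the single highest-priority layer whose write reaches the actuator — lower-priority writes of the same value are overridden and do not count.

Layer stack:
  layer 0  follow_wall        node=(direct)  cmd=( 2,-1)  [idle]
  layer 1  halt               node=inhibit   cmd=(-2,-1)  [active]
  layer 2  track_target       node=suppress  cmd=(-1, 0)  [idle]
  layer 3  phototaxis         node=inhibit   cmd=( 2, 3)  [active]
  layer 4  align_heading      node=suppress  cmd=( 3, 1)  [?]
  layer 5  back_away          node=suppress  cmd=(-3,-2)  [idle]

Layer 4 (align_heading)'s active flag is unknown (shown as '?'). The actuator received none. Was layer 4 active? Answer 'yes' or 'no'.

If layer 4 is active=yes:
  actuator would be (3, 1)
If layer 4 is active=no:
  actuator would be none
Observed none, so layer 4 was idle.

no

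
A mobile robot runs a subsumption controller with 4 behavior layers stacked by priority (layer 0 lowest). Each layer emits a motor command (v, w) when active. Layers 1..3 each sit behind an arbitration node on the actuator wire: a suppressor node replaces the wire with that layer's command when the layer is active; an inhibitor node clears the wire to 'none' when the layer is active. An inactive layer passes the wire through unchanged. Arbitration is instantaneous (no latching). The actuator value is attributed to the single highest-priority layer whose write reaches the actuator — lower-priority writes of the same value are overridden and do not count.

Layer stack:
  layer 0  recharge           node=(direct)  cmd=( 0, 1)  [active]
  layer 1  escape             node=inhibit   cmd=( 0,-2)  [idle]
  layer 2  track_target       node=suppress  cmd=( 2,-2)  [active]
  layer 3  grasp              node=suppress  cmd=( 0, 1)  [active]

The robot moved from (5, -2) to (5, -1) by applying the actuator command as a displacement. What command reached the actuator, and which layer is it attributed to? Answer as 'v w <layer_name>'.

displacement = (5, -1) − (5, -2) = (0, 1)
layer 0 (recharge) active — direct: (0, 1)
layer 1 (escape) idle — unchanged: (0, 1)
layer 2 (track_target) active — suppresses: (2, -2)
layer 3 (grasp) active — suppresses: (0, 1)
→ actuator (0, 1) — from layer 3 (grasp)

0 1 grasp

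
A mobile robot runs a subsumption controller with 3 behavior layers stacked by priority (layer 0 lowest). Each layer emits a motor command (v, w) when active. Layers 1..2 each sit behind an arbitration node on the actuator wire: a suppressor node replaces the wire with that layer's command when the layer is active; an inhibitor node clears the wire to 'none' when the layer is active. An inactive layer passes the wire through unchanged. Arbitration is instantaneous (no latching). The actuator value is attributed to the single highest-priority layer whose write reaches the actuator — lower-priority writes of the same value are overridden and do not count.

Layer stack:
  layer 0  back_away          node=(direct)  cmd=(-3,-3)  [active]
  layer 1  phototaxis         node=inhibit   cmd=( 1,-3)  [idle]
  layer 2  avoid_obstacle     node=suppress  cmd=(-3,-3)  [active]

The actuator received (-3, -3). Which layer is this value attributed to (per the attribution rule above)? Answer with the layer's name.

avoid_obstacle

L0 back_away: active, feeds wire = (-3, -3)
L1 phototaxis: idle → wire stays (-3, -3)
L2 avoid_obstacle: active, suppressor → wire = (-3, -3)
actuator = (-3, -3)
last writer: layer 2 = avoid_obstacle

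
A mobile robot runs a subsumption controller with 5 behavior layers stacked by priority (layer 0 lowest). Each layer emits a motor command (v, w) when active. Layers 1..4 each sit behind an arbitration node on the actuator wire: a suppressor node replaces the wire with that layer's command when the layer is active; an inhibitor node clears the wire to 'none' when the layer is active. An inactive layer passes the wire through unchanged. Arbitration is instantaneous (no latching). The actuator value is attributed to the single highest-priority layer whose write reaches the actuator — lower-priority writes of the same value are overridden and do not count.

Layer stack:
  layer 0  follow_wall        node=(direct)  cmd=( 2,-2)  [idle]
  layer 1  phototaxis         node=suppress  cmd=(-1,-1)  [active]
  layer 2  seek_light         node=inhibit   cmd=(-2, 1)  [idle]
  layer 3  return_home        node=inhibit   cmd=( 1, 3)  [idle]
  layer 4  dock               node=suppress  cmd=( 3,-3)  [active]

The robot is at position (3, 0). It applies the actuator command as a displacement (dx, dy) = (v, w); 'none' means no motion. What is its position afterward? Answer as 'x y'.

[0] follow_wall off; wire := none
[1] phototaxis on (suppress); wire := (-1, -1)
[2] seek_light off; pass (-1, -1)
[3] return_home off; pass (-1, -1)
[4] dock on (suppress); wire := (3, -3)
output (3, -3)
position: (3, 0) + (3, -3) = (6, -3)

6 -3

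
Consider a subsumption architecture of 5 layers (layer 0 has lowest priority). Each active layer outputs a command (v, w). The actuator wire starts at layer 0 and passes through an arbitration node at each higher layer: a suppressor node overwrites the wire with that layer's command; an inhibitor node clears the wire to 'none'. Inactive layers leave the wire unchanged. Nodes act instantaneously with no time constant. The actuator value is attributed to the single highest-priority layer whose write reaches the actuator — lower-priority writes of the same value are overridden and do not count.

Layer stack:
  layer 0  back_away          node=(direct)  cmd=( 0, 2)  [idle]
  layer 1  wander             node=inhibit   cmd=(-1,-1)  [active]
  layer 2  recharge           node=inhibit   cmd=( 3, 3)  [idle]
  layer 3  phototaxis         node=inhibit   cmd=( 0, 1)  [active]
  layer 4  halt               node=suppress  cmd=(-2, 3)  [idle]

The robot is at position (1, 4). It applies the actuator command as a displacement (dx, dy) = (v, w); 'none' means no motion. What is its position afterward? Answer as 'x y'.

1 4

[0] back_away off; wire := none
[1] wander on (inhibit); wire := none
[2] recharge off; pass none
[3] phototaxis on (inhibit); wire := none
[4] halt off; pass none
output none
position: (1, 4) + none = (1, 4)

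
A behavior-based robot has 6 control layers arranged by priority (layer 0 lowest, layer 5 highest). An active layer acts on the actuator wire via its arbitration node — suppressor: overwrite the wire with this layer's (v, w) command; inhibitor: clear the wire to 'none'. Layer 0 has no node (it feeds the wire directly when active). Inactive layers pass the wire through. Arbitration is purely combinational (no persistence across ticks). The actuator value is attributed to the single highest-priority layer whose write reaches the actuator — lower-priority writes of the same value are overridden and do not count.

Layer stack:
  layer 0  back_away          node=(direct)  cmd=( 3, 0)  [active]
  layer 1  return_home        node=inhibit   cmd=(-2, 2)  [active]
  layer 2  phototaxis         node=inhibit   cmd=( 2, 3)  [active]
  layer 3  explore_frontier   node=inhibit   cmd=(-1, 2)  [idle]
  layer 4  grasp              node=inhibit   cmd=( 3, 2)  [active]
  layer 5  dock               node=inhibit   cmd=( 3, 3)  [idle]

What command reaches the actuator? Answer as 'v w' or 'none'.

none

[0] back_away on; wire := (3, 0)
[1] return_home on (inhibit); wire := none
[2] phototaxis on (inhibit); wire := none
[3] explore_frontier off; pass none
[4] grasp on (inhibit); wire := none
[5] dock off; pass none
output none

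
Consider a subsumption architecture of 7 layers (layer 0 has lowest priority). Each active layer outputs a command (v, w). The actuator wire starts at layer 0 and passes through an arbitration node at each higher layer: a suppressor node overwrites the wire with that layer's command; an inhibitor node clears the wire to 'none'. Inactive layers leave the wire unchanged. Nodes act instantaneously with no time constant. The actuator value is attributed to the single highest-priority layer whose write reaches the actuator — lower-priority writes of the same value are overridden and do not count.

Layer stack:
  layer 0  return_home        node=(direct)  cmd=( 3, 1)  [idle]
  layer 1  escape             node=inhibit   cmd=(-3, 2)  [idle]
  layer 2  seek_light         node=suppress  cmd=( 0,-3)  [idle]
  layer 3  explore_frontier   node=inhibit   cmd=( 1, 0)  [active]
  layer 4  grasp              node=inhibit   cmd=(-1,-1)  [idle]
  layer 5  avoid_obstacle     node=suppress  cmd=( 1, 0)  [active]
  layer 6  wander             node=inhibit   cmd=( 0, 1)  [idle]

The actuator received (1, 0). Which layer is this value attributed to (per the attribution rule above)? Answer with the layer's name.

avoid_obstacle

[0] return_home off; wire := none
[1] escape off; pass none
[2] seek_light off; pass none
[3] explore_frontier on (inhibit); wire := none
[4] grasp off; pass none
[5] avoid_obstacle on (suppress); wire := (1, 0)
[6] wander off; pass (1, 0)
output (1, 0)
last writer: layer 5 = avoid_obstacle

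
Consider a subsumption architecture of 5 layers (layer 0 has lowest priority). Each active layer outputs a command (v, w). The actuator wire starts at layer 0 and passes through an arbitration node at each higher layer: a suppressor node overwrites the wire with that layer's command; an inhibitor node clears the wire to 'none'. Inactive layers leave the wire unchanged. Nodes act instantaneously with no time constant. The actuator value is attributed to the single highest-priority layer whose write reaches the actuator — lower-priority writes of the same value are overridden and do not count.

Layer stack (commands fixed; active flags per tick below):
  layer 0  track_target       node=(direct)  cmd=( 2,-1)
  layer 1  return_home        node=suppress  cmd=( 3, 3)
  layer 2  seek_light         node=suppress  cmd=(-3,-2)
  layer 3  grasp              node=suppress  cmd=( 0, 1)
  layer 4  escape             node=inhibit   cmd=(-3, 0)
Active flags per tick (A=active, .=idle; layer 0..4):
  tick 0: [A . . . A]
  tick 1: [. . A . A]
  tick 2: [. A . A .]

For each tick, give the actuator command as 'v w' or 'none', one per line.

none
none
0 1

tick 0:
  L0 track_target: active, feeds wire = (2, -1)
  L1 return_home: idle → wire stays (2, -1)
  L2 seek_light: idle → wire stays (2, -1)
  L3 grasp: idle → wire stays (2, -1)
  L4 escape: active, inhibitor → wire = none
  actuator = none
tick 1:
  L0 track_target: idle → wire = none
  L1 return_home: idle → wire stays none
  L2 seek_light: active, suppressor → wire = (-3, -2)
  L3 grasp: idle → wire stays (-3, -2)
  L4 escape: active, inhibitor → wire = none
  actuator = none
tick 2:
  L0 track_target: idle → wire = none
  L1 return_home: active, suppressor → wire = (3, 3)
  L2 seek_light: idle → wire stays (3, 3)
  L3 grasp: active, suppressor → wire = (0, 1)
  L4 escape: idle → wire stays (0, 1)
  actuator = (0, 1)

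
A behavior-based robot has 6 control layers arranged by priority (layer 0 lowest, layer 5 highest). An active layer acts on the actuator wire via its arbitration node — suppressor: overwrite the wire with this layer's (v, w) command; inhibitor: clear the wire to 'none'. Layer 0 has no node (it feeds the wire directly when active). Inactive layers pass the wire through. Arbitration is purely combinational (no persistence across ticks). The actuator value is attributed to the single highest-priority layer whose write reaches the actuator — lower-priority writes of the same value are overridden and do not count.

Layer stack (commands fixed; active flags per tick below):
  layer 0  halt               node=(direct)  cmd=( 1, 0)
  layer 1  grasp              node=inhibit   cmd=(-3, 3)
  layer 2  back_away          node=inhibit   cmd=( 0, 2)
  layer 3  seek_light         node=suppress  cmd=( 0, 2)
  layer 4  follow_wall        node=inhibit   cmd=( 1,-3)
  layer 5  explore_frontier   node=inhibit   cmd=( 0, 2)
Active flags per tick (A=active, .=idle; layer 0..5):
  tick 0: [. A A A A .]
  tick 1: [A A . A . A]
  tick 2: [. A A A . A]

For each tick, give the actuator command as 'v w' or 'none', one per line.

none
none
none

tick 0:
  layer 0 (halt) idle — none
  layer 1 (grasp) active — inhibits: none
  layer 2 (back_away) active — inhibits: none
  layer 3 (seek_light) active — suppresses: (0, 2)
  layer 4 (follow_wall) active — inhibits: none
  layer 5 (explore_frontier) idle — unchanged: none
  → actuator none
tick 1:
  layer 0 (halt) active — direct: (1, 0)
  layer 1 (grasp) active — inhibits: none
  layer 2 (back_away) idle — unchanged: none
  layer 3 (seek_light) active — suppresses: (0, 2)
  layer 4 (follow_wall) idle — unchanged: (0, 2)
  layer 5 (explore_frontier) active — inhibits: none
  → actuator none
tick 2:
  layer 0 (halt) idle — none
  layer 1 (grasp) active — inhibits: none
  layer 2 (back_away) active — inhibits: none
  layer 3 (seek_light) active — suppresses: (0, 2)
  layer 4 (follow_wall) idle — unchanged: (0, 2)
  layer 5 (explore_frontier) active — inhibits: none
  → actuator none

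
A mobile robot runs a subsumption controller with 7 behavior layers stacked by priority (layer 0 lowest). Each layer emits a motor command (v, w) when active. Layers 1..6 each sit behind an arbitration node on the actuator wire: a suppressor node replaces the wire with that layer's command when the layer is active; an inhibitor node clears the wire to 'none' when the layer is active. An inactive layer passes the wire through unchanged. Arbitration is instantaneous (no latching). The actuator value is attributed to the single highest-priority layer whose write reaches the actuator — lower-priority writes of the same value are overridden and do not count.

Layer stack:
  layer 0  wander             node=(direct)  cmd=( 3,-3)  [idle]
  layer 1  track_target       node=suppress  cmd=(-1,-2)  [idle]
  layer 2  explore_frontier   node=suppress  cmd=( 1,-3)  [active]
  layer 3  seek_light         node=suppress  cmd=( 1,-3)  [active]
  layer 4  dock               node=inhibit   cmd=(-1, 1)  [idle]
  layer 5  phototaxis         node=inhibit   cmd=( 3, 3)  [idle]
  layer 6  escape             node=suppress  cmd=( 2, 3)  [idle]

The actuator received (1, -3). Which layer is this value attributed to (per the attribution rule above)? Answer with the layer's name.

seek_light

[0] wander off; wire := none
[1] track_target off; pass none
[2] explore_frontier on (suppress); wire := (1, -3)
[3] seek_light on (suppress); wire := (1, -3)
[4] dock off; pass (1, -3)
[5] phototaxis off; pass (1, -3)
[6] escape off; pass (1, -3)
output (1, -3)
last writer: layer 3 = seek_light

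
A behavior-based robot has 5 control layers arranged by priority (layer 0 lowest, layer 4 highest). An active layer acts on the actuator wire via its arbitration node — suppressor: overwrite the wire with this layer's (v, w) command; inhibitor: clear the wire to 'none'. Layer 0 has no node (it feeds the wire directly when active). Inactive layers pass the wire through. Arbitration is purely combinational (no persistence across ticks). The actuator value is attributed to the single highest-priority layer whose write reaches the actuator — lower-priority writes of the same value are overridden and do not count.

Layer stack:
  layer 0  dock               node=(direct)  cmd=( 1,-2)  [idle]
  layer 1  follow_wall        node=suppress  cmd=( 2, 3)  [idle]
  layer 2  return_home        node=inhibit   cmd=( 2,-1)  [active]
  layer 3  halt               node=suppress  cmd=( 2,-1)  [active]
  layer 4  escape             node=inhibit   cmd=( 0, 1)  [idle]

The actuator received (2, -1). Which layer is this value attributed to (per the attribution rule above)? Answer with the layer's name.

L0 dock: idle → wire = none
L1 follow_wall: idle → wire stays none
L2 return_home: active, inhibitor → wire = none
L3 halt: active, suppressor → wire = (2, -1)
L4 escape: idle → wire stays (2, -1)
actuator = (2, -1)
last writer: layer 3 = halt

halt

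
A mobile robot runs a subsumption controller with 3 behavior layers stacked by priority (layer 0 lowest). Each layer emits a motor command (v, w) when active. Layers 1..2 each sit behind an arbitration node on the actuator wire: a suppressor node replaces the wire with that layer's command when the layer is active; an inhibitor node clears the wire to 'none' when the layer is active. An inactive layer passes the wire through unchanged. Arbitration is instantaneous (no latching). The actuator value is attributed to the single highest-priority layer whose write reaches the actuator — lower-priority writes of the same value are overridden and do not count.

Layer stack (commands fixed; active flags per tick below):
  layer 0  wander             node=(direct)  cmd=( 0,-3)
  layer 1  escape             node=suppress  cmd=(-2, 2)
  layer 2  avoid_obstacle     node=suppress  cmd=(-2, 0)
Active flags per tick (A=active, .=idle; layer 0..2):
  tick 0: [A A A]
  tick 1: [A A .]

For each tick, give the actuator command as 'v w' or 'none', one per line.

-2 0
-2 2

tick 0:
  layer 0 (wander) active — direct: (0, -3)
  layer 1 (escape) active — suppresses: (-2, 2)
  layer 2 (avoid_obstacle) active — suppresses: (-2, 0)
  → actuator (-2, 0)
tick 1:
  layer 0 (wander) active — direct: (0, -3)
  layer 1 (escape) active — suppresses: (-2, 2)
  layer 2 (avoid_obstacle) idle — unchanged: (-2, 2)
  → actuator (-2, 2)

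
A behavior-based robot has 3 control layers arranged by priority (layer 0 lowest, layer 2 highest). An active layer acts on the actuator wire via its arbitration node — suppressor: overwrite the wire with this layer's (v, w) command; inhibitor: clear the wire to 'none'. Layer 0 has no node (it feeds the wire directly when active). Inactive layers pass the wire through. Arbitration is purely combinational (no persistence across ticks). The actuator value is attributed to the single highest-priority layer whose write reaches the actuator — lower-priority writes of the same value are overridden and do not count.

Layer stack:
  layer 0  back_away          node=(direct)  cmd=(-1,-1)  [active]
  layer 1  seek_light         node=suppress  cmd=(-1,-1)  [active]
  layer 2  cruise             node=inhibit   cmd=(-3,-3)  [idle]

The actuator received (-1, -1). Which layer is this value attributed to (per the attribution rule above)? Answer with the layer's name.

seek_light

[0] back_away on; wire := (-1, -1)
[1] seek_light on (suppress); wire := (-1, -1)
[2] cruise off; pass (-1, -1)
output (-1, -1)
last writer: layer 1 = seek_light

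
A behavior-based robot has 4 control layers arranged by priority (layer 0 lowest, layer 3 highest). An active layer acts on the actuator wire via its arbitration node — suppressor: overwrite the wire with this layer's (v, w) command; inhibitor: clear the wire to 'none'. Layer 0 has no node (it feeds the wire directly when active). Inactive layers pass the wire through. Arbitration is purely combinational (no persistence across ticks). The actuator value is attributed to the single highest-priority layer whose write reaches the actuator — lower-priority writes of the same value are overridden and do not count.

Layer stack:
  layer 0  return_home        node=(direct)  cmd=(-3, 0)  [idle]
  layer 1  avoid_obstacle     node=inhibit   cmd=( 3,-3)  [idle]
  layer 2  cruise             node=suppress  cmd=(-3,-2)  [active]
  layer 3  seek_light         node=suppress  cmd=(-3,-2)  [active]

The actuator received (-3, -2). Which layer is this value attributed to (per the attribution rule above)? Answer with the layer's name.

L0 return_home: idle → wire = none
L1 avoid_obstacle: idle → wire stays none
L2 cruise: active, suppressor → wire = (-3, -2)
L3 seek_light: active, suppressor → wire = (-3, -2)
actuator = (-3, -2)
last writer: layer 3 = seek_light

seek_light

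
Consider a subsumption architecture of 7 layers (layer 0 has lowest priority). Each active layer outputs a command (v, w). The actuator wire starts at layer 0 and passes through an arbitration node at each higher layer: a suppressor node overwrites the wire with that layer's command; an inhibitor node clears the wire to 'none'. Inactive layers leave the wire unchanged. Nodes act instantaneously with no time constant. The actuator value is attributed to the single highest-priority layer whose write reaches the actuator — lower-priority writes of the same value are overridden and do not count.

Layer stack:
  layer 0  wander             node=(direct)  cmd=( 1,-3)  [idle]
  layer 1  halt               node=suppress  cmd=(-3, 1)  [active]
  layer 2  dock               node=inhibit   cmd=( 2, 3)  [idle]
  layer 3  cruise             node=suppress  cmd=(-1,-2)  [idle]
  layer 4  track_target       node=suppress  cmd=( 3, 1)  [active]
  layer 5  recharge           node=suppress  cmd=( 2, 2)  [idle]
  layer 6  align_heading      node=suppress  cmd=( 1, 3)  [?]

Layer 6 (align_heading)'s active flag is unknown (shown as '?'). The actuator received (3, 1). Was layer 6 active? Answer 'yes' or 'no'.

If layer 6 is active=yes:
  actuator would be (1, 3)
If layer 6 is active=no:
  actuator would be (3, 1)
Observed (3, 1), so layer 6 was idle.

no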